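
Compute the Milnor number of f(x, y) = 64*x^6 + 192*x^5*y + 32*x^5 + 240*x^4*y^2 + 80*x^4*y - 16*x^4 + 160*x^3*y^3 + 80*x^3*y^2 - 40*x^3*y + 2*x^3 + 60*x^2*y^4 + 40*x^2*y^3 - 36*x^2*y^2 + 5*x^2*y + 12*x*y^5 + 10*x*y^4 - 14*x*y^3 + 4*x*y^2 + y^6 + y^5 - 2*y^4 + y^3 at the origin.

The Hessian of f at 0 has rank 0. Corank 2; j^3 = (x + y)^2*(2*x + y) has shape L^2 M (L != M), so D-series; mu = 7 gives D_7.

7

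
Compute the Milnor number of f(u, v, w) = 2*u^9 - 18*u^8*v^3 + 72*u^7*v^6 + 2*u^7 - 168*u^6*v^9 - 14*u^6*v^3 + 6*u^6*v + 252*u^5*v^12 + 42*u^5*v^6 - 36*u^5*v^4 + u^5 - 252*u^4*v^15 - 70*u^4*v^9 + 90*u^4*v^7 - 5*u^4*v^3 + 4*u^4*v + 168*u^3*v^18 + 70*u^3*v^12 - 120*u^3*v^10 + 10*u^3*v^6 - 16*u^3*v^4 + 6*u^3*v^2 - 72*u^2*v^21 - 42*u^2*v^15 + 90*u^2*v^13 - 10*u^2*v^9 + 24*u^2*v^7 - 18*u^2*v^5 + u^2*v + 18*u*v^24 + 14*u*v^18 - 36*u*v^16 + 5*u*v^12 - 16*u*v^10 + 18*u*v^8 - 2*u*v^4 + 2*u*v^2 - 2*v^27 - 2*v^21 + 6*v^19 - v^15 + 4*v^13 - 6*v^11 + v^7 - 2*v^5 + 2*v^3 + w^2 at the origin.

4

The Hessian of f at 0 has rank 1. Corank 2; j^3 = v*(u^2 + 2*u*v + 2*v^2) splits into three distinct lines over C (the quadratic factor has nonzero discriminant), so D_4.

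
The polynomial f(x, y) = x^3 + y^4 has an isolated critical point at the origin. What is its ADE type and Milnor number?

Type E_6, Milnor number mu = 6.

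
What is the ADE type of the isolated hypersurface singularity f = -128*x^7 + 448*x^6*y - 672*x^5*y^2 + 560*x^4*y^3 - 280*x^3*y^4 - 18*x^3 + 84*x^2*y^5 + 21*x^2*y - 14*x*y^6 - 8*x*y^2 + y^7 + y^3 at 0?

D8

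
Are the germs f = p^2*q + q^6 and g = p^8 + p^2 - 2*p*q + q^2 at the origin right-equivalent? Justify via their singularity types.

The Hessian of f at 0 is [[0, 0], [0, 0]] with rank 0, so corank 2. A Groebner basis of the Jacobian ideal J(f) in C{p,q} is {p^2/6 + q^5, p^3, p*q}; counting standard monomials gives mu = 7. Corank 2; j^3 = p^2*q has shape L^2 M (L != M), so D-series; mu = 7 gives D_7. The Hessian of g at 0 is [[2, -2], [-2, 2]] with rank 1, so corank 1. A Groebner basis of the Jacobian ideal J(g) in C{p,q} is {q^7, p - q}; counting standard monomials gives mu = 7. Corank 1: A-series; mu = 7 gives A_7. f is D_7 but g is A_7, hence not right-equivalent.

No.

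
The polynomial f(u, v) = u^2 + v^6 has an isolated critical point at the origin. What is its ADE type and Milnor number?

The Hessian of f at 0 is [[2, 0], [0, 0]] with rank 1, so corank 1. A Groebner basis of the Jacobian ideal J(f) in C{u,v} is {v^5, u}; counting standard monomials gives mu = 5. Corank 1: A-series; mu = 5 gives A_5.

Type A5, Milnor number mu = 5.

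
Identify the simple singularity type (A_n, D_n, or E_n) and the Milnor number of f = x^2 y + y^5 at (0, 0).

The Hessian of f at 0 has rank 0. Corank 2; j^3 = x^2*y has shape L^2 M (L != M), so D-series; mu = 6 gives D_6.

Type D_{6}, Milnor number mu = 6.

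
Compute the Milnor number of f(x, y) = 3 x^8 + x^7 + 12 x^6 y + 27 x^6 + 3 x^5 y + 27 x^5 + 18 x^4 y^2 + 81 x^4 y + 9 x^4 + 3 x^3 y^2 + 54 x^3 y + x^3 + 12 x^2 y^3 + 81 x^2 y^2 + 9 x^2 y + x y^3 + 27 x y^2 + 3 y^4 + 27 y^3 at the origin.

The Hessian of f at 0 has rank 0. Corank 2; j^3 = (x + 3*y)^3 is a perfect cube, so E-series; the 4-jet and mu = 7 give E_7.

7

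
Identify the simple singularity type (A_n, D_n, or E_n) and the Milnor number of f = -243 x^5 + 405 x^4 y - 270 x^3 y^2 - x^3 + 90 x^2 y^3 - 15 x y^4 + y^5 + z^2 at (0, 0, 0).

The Hessian of f at 0 has rank 1. Corank 2; j^3 = -x^3 is a perfect cube, so E-series; the 5-jet and mu = 8 give E_8.

Type E_8, Milnor number mu = 8.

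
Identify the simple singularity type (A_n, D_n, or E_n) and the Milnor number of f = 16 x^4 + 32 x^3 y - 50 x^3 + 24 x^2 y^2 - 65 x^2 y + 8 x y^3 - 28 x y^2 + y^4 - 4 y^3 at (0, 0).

The Hessian of f at 0 has rank 0. Corank 2; j^3 = -(2*x + y)*(5*x + 2*y)^2 has shape L^2 M (L != M), so D-series; mu = 5 gives D_5.

Type D5, Milnor number mu = 5.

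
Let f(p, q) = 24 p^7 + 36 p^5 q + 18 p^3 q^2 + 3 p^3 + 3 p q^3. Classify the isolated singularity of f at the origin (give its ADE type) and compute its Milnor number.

The Hessian of f at 0 has rank 0. Corank 2; j^3 = 3*p^3 is a perfect cube, so E-series; the 4-jet and mu = 7 give E_7.

Type E_7, Milnor number mu = 7.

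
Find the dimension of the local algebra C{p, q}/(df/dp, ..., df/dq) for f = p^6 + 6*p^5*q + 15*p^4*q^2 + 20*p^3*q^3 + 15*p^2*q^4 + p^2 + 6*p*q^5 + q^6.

5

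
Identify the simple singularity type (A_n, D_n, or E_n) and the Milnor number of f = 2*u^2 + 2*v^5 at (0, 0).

Type A4, Milnor number mu = 4.

The Hessian of f at 0 is [[4, 0], [0, 0]] with rank 1, so corank 1. A Groebner basis of the Jacobian ideal J(f) in C{u,v} is {v^4, u}; counting standard monomials gives mu = 4. Corank 1: A-series; mu = 4 gives A_4.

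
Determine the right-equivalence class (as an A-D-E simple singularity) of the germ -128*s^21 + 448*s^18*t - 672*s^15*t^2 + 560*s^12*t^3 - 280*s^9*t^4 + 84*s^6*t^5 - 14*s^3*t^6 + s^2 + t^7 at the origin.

A_{6}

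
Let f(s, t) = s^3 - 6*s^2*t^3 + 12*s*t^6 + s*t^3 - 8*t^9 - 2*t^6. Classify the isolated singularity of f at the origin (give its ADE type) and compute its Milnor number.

Type E_{7}, Milnor number mu = 7.

The Hessian of f at 0 is [[0, 0], [0, 0]] with rank 0, so corank 2. A Groebner basis of the Jacobian ideal J(f) in C{s,t} is {s^3, s*t^2, 3*s^2 + t^3}; counting standard monomials gives mu = 7. Corank 2; j^3 = s^3 is a perfect cube, so E-series; the 4-jet and mu = 7 give E_7.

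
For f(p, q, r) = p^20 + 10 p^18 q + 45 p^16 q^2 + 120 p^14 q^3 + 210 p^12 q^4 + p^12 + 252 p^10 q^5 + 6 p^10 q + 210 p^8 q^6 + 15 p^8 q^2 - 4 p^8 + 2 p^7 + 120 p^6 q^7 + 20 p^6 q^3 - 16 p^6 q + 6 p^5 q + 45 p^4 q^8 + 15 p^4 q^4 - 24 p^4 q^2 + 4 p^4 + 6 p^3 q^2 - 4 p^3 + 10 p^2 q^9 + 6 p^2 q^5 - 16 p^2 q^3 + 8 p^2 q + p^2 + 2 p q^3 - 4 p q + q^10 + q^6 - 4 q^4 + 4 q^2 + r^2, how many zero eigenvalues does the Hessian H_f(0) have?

1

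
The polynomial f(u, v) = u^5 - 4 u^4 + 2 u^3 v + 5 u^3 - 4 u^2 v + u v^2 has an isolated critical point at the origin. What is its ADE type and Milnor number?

Type D4, Milnor number mu = 4.

The Hessian of f at 0 has rank 0. Corank 2; j^3 = u*(5*u^2 - 4*u*v + v^2) splits into three distinct lines over C (the quadratic factor has nonzero discriminant), so D_4.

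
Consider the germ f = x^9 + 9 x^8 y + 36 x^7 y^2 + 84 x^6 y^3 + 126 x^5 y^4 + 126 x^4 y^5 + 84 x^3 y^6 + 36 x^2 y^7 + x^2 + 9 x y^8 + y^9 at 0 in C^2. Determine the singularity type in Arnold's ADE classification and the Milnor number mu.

Type A8, Milnor number mu = 8.

The Hessian of f at 0 is [[2, 0], [0, 0]] with rank 1, so corank 1. A Groebner basis of the Jacobian ideal J(f) in C{x,y} is {y^8, x}; counting standard monomials gives mu = 8. Corank 1: A-series; mu = 8 gives A_8.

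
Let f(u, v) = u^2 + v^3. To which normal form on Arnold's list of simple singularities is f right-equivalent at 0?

A2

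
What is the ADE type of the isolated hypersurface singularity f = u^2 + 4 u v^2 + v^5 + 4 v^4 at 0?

A_{4}

The Hessian of f at 0 is [[2, 0], [0, 0]] with rank 1, so corank 1. A Groebner basis of the Jacobian ideal J(f) in C{u,v} is {u^2, u/2 + v^2}; counting standard monomials gives mu = 4. Corank 1: A-series; mu = 4 gives A_4.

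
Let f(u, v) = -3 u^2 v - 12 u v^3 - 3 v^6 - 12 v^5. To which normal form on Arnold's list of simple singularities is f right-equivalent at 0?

D7

The Hessian of f at 0 has rank 0. Corank 2; j^3 = -3*u^2*v has shape L^2 M (L != M), so D-series; mu = 7 gives D_7.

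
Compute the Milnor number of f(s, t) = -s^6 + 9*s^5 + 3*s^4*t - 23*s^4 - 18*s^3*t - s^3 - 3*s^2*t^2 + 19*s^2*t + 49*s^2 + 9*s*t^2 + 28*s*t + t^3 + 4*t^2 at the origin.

2

The Hessian of f at 0 has rank 1. Corank 1: A-series; mu = 2 gives A_2.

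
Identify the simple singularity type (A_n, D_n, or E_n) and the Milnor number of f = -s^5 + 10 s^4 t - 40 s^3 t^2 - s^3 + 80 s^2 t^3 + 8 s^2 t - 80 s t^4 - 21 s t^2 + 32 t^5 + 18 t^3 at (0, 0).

Type D_6, Milnor number mu = 6.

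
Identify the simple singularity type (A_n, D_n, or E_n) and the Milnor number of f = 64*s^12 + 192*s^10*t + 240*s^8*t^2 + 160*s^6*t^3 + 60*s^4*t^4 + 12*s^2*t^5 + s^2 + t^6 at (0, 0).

Type A_{5}, Milnor number mu = 5.

The Hessian of f at 0 has rank 1. Corank 1: A-series; mu = 5 gives A_5.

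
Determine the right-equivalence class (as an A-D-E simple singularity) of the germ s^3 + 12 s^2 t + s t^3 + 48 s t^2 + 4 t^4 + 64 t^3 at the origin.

E_{7}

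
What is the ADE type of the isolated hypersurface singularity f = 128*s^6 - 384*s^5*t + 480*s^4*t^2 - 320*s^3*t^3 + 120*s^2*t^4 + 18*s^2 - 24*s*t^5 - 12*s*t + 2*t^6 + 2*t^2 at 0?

A5

The Hessian of f at 0 has rank 1. Corank 1: A-series; mu = 5 gives A_5.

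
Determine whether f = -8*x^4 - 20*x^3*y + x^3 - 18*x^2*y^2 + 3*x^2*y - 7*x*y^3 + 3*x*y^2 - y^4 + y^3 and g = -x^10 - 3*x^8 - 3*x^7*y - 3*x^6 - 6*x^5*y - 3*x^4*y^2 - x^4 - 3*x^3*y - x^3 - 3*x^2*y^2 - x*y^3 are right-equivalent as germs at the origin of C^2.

Yes.

The Hessian of f at 0 has rank 0. Corank 2; j^3 = (x + y)^3 is a perfect cube, so E-series; the 4-jet and mu = 7 give E_7. The Hessian of g at 0 has rank 0. Corank 2; j^3 = -x^3 is a perfect cube, so E-series; the 4-jet and mu = 7 give E_7. Both have type E_7, hence right-equivalent.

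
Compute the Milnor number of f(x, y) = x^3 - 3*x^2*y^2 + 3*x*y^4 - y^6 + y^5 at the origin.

8

The Hessian of f at 0 has rank 0. Corank 2; j^3 = x^3 is a perfect cube, so E-series; the 5-jet and mu = 8 give E_8.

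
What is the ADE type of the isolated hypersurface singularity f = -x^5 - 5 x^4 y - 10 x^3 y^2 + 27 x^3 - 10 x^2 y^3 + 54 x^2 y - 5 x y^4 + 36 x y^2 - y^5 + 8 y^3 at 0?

E8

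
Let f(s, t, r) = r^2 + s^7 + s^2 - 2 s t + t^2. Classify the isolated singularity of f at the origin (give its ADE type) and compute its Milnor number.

The Hessian of f at 0 has rank 2. Corank 1: A-series; mu = 6 gives A_6.

Type A6, Milnor number mu = 6.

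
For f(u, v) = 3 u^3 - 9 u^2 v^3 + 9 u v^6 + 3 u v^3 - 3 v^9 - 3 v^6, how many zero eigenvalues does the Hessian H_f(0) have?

Hessian at 0 has rank 0.

2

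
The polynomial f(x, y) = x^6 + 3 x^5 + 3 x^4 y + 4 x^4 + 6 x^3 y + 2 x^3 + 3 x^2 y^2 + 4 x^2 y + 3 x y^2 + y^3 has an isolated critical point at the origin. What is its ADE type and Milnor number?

Type D_4, Milnor number mu = 4.

The Hessian of f at 0 has rank 0. Corank 2; j^3 = (x + y)*(2*x^2 + 2*x*y + y^2) splits into three distinct lines over C (the quadratic factor has nonzero discriminant), so D_4.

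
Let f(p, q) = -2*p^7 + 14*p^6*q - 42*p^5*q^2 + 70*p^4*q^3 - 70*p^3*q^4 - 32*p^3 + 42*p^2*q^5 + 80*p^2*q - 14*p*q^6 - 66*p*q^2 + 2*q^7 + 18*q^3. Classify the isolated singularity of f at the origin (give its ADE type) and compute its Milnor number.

Type D_{8}, Milnor number mu = 8.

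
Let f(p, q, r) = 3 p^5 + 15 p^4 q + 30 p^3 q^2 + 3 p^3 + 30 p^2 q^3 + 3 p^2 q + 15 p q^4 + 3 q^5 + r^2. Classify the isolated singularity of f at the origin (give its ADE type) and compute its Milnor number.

The Hessian of f at 0 has rank 1. Corank 2; j^3 = 3*p^2*(p + q) has shape L^2 M (L != M), so D-series; mu = 6 gives D_6.

Type D_6, Milnor number mu = 6.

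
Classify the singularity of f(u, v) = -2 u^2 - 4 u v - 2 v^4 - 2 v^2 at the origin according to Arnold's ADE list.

A_{3}

The Hessian of f at 0 is [[-4, -4], [-4, -4]] with rank 1, so corank 1. A Groebner basis of the Jacobian ideal J(f) in C{u,v} is {v^3, u + v}; counting standard monomials gives mu = 3. Corank 1: A-series; mu = 3 gives A_3.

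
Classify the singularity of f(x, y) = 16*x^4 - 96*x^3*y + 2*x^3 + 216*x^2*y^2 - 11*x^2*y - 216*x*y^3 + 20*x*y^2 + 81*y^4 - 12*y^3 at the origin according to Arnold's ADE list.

D5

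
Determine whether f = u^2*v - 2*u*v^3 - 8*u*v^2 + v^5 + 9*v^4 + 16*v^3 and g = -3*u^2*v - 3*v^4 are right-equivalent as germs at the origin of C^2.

Yes.

The Hessian of f at 0 is [[0, 0], [0, 0]] with rank 0, so corank 2. A Groebner basis of the Jacobian ideal J(f) in C{u,v} is {u*v^2 - 4*u*v + 16*v^2, -u*v + v^3 + 4*v^2, u^2 - 4*u*v}; counting standard monomials gives mu = 5. Corank 2; j^3 = v*(u - 4*v)^2 has shape L^2 M (L != M), so D-series; mu = 5 gives D_5. The Hessian of g at 0 is [[0, 0], [0, 0]] with rank 0, so corank 2. A Groebner basis of the Jacobian ideal J(g) in C{u,v} is {u^3, u^2/4 + v^3, u*v}; counting standard monomials gives mu = 5. Corank 2; j^3 = -3*u^2*v has shape L^2 M (L != M), so D-series; mu = 5 gives D_5. Both have type D_5, hence right-equivalent.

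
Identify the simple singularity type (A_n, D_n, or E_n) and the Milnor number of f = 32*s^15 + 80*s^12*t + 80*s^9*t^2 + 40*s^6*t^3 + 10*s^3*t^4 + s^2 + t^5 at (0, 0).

Type A4, Milnor number mu = 4.

The Hessian of f at 0 has rank 1. Corank 1: A-series; mu = 4 gives A_4.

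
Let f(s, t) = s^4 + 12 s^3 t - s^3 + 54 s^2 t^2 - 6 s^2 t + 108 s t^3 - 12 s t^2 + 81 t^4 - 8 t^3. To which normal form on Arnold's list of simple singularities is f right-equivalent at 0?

E_{6}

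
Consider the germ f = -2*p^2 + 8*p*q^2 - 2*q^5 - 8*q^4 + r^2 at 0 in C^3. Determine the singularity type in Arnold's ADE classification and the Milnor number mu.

The Hessian of f at 0 has rank 2. Corank 1: A-series; mu = 4 gives A_4.

Type A_4, Milnor number mu = 4.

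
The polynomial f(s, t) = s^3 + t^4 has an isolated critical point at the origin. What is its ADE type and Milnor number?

Type E_6, Milnor number mu = 6.

The Hessian of f at 0 is [[0, 0], [0, 0]] with rank 0, so corank 2. A Groebner basis of the Jacobian ideal J(f) in C{s,t} is {t^3, s^2}; counting standard monomials gives mu = 6. Corank 2; j^3 = s^3 is a perfect cube, so E-series; the 4-jet and mu = 6 give E_6.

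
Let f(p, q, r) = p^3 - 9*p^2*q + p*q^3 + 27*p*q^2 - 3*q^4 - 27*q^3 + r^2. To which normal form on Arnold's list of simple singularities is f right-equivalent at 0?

E_7

The Hessian of f at 0 has rank 1. Corank 2; j^3 = (p - 3*q)^3 is a perfect cube, so E-series; the 4-jet and mu = 7 give E_7.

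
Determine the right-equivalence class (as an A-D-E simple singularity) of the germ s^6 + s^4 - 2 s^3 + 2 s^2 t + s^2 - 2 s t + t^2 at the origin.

A_5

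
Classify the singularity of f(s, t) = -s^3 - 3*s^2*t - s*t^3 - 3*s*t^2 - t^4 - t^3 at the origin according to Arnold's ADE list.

The Hessian of f at 0 is [[0, 0], [0, 0]] with rank 0, so corank 2. A Groebner basis of the Jacobian ideal J(f) in C{s,t} is {s^3 + 3*s^2*t + 6*s^2 + 12*s*t + 6*t^2, -3*s^2 + s*t^2 - 6*s*t - 3*t^2, 3*s^2 + 6*s*t + t^3 + 3*t^2}; counting standard monomials gives mu = 7. Corank 2; j^3 = -(s + t)^3 is a perfect cube, so E-series; the 4-jet and mu = 7 give E_7.

E_{7}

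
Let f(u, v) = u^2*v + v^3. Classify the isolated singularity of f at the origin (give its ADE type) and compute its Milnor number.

Type D_{4}, Milnor number mu = 4.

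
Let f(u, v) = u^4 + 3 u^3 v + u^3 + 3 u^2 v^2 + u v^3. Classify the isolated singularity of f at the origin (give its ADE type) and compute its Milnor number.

Type E_7, Milnor number mu = 7.

The Hessian of f at 0 has rank 0. Corank 2; j^3 = u^3 is a perfect cube, so E-series; the 4-jet and mu = 7 give E_7.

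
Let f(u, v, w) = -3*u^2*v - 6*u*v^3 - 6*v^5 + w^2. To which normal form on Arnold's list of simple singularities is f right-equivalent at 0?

D_{6}

The Hessian of f at 0 is [[0, 0, 0], [0, 0, 0], [0, 0, 2]] with rank 1, so corank 2. A Groebner basis of the Jacobian ideal J(f) in C{u,v,w} is {u^3, u^2*v, -u^2/4 + u*v^2, u*v + v^3, w}; counting standard monomials gives mu = 6. Corank 2; j^3 = -3*u^2*v has shape L^2 M (L != M), so D-series; mu = 6 gives D_6.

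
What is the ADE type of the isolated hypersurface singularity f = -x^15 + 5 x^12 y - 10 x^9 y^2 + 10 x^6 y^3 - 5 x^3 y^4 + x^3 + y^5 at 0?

E8

The Hessian of f at 0 has rank 0. Corank 2; j^3 = x^3 is a perfect cube, so E-series; the 5-jet and mu = 8 give E_8.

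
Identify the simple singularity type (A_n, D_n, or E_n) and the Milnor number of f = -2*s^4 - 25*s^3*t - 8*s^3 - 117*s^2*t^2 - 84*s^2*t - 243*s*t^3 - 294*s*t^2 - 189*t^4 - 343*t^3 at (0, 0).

Type E_7, Milnor number mu = 7.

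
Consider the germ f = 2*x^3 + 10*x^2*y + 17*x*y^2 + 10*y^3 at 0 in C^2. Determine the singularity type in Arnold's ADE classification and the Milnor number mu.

The Hessian of f at 0 has rank 0. Corank 2; j^3 = (x + 2*y)*(2*x^2 + 6*x*y + 5*y^2) splits into three distinct lines over C (the quadratic factor has nonzero discriminant), so D_4.

Type D_4, Milnor number mu = 4.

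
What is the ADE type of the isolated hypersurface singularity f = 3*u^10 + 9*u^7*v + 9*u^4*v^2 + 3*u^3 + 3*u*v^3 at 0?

E_7

The Hessian of f at 0 is [[0, 0], [0, 0]] with rank 0, so corank 2. A Groebner basis of the Jacobian ideal J(f) in C{u,v} is {u^3, u*v^2, 3*u^2 + v^3}; counting standard monomials gives mu = 7. Corank 2; j^3 = 3*u^3 is a perfect cube, so E-series; the 4-jet and mu = 7 give E_7.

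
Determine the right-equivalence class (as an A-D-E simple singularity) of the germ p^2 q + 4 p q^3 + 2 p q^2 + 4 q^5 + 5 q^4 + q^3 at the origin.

The Hessian of f at 0 has rank 0. Corank 2; j^3 = q*(p + q)^2 has shape L^2 M (L != M), so D-series; mu = 5 gives D_5.

D_{5}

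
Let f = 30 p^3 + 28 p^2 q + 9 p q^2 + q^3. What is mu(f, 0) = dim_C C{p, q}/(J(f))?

The Hessian of f at 0 is [[0, 0], [0, 0]] with rank 0, so corank 2. A Groebner basis of the Jacobian ideal J(f) in C{p,q} is {q^3, p^2 - 3*q^2/26, p*q + 9*q^2/26}; counting standard monomials gives mu = 4. Corank 2; j^3 = (3*p + q)*(10*p^2 + 6*p*q + q^2) splits into three distinct lines over C (the quadratic factor has nonzero discriminant), so D_4.

4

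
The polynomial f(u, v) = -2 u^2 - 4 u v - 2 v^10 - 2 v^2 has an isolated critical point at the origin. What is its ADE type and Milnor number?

The Hessian of f at 0 is [[-4, -4], [-4, -4]] with rank 1, so corank 1. A Groebner basis of the Jacobian ideal J(f) in C{u,v} is {v^9, u + v}; counting standard monomials gives mu = 9. Corank 1: A-series; mu = 9 gives A_9.

Type A9, Milnor number mu = 9.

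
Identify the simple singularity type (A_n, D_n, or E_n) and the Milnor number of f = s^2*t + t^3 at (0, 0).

Type D_4, Milnor number mu = 4.

The Hessian of f at 0 has rank 0. Corank 2; j^3 = t*(s^2 + t^2) splits into three distinct lines over C (the quadratic factor has nonzero discriminant), so D_4.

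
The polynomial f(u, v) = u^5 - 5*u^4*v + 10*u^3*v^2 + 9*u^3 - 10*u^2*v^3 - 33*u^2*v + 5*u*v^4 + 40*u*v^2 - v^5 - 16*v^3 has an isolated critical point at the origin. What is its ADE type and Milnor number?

The Hessian of f at 0 is [[0, 0], [0, 0]] with rank 0, so corank 2. A Groebner basis of the Jacobian ideal J(f) in C{u,v} is {-243*u*v/5 + v^4 + 324*v^2/5, u*v^2 - 4*v^3/3, u^2 - 7*u*v/3 + 4*v^2/3}; counting standard monomials gives mu = 6. Corank 2; j^3 = (u - v)*(3*u - 4*v)^2 has shape L^2 M (L != M), so D-series; mu = 6 gives D_6.

Type D_{6}, Milnor number mu = 6.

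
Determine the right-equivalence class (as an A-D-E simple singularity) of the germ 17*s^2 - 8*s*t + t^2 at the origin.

A_1

The Hessian of f at 0 has rank 2. Corank 0: nondegenerate Morse point, so A_1.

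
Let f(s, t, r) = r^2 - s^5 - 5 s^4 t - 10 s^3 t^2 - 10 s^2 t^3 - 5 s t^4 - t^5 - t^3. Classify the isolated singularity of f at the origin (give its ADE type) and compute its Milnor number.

Type E8, Milnor number mu = 8.

The Hessian of f at 0 is [[0, 0, 0], [0, 0, 0], [0, 0, 2]] with rank 1, so corank 2. A Groebner basis of the Jacobian ideal J(f) in C{s,t,r} is {s^4 + 4*s^3*t, t^2, r}; counting standard monomials gives mu = 8. Corank 2; j^3 = -t^3 is a perfect cube, so E-series; the 5-jet and mu = 8 give E_8.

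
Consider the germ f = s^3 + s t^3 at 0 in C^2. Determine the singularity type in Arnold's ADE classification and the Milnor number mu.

Type E_{7}, Milnor number mu = 7.

The Hessian of f at 0 has rank 0. Corank 2; j^3 = s^3 is a perfect cube, so E-series; the 4-jet and mu = 7 give E_7.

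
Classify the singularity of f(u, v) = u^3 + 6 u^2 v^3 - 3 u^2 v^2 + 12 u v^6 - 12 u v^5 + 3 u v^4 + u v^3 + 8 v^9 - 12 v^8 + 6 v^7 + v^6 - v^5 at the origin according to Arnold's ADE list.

E_{7}

The Hessian of f at 0 is [[0, 0], [0, 0]] with rank 0, so corank 2. A Groebner basis of the Jacobian ideal J(f) in C{u,v} is {-u^2 + v^4 - v^3/3, u^3, u^2*v + u^2/3 + v^3/9, -u^2 + u*v^2 - v^3/3}; counting standard monomials gives mu = 7. Corank 2; j^3 = u^3 is a perfect cube, so E-series; the 4-jet and mu = 7 give E_7.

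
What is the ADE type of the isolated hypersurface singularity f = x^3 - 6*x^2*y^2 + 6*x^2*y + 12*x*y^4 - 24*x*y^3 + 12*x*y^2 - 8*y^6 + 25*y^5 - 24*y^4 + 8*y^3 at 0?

E_8

The Hessian of f at 0 is [[0, 0], [0, 0]] with rank 0, so corank 2. A Groebner basis of the Jacobian ideal J(f) in C{x,y} is {y^4, x^3 + 6*x^2*y + 3*x^2 + 12*x*y - 16*y^3 + 12*y^2, -x^2/4 + x*y^2 - x*y + 2*y^3 - y^2}; counting standard monomials gives mu = 8. Corank 2; j^3 = (x + 2*y)^3 is a perfect cube, so E-series; the 5-jet and mu = 8 give E_8.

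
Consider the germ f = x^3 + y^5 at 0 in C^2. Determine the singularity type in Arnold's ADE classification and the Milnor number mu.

Type E_{8}, Milnor number mu = 8.

The Hessian of f at 0 has rank 0. Corank 2; j^3 = x^3 is a perfect cube, so E-series; the 5-jet and mu = 8 give E_8.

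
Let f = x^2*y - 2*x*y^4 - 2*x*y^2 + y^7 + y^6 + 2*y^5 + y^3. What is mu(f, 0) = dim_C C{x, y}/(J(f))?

7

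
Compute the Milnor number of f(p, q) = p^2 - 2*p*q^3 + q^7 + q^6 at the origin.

6

The Hessian of f at 0 is [[2, 0], [0, 0]] with rank 1, so corank 1. A Groebner basis of the Jacobian ideal J(f) in C{p,q} is {-p + q^3, p^2}; counting standard monomials gives mu = 6. Corank 1: A-series; mu = 6 gives A_6.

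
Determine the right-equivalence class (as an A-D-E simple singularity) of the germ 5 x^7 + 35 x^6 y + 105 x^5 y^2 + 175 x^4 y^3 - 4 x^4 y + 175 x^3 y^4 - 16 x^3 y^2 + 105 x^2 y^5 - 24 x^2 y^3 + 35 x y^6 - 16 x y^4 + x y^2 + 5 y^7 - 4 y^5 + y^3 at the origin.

D8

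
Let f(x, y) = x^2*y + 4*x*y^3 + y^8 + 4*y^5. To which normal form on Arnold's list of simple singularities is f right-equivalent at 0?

D_{9}

The Hessian of f at 0 is [[0, 0], [0, 0]] with rank 0, so corank 2. A Groebner basis of the Jacobian ideal J(f) in C{x,y} is {x^4, x^3*y - x^2 - 2*x*y^2, x^3/2 + x^2*y^2, x*y/2 + y^3}; counting standard monomials gives mu = 9. Corank 2; j^3 = x^2*y has shape L^2 M (L != M), so D-series; mu = 9 gives D_9.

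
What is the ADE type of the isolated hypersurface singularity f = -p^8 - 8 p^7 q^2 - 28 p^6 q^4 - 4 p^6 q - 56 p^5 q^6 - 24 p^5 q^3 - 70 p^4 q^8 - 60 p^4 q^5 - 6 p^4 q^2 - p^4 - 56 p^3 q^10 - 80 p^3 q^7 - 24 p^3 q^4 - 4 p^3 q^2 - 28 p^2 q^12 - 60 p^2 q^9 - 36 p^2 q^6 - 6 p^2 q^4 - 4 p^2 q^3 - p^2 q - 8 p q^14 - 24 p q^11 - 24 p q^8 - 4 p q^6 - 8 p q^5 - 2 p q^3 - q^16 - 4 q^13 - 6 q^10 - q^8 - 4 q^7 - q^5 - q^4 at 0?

D_{5}

The Hessian of f at 0 has rank 0. Corank 2; j^3 = -p^2*q has shape L^2 M (L != M), so D-series; mu = 5 gives D_5.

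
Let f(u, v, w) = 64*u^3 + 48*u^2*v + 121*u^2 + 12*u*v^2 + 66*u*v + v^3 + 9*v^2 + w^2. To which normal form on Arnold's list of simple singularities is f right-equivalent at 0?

A_2

The Hessian of f at 0 has rank 2. Corank 1: A-series; mu = 2 gives A_2.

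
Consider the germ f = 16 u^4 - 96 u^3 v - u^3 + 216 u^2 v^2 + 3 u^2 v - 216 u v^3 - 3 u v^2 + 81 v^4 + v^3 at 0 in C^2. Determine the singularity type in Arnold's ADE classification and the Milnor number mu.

Type E6, Milnor number mu = 6.

The Hessian of f at 0 has rank 0. Corank 2; j^3 = -(u - v)^3 is a perfect cube, so E-series; the 4-jet and mu = 6 give E_6.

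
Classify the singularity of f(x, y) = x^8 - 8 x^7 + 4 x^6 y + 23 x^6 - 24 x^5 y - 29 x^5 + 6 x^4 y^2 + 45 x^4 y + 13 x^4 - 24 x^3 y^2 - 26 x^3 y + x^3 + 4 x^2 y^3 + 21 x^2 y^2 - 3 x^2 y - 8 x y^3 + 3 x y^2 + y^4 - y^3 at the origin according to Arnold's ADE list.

E_{6}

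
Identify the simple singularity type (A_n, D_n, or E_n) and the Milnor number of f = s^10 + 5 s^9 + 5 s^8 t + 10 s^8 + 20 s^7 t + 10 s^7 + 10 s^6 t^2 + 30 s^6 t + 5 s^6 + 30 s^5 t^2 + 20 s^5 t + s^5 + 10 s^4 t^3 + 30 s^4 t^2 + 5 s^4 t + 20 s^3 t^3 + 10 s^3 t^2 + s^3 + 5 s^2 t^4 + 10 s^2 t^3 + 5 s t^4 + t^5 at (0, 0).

Type E_8, Milnor number mu = 8.

The Hessian of f at 0 has rank 0. Corank 2; j^3 = s^3 is a perfect cube, so E-series; the 5-jet and mu = 8 give E_8.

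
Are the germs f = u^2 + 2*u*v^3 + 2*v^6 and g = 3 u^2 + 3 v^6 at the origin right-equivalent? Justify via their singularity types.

The Hessian of f at 0 has rank 1. Corank 1: A-series; mu = 5 gives A_5. The Hessian of g at 0 has rank 1. Corank 1: A-series; mu = 5 gives A_5. Both have type A_5, hence right-equivalent.

Yes.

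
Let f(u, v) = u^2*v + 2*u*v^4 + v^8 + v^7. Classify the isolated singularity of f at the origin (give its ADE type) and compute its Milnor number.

Type D9, Milnor number mu = 9.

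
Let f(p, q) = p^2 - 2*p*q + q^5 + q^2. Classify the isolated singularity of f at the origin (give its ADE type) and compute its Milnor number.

The Hessian of f at 0 is [[2, -2], [-2, 2]] with rank 1, so corank 1. A Groebner basis of the Jacobian ideal J(f) in C{p,q} is {q^4, p - q}; counting standard monomials gives mu = 4. Corank 1: A-series; mu = 4 gives A_4.

Type A_{4}, Milnor number mu = 4.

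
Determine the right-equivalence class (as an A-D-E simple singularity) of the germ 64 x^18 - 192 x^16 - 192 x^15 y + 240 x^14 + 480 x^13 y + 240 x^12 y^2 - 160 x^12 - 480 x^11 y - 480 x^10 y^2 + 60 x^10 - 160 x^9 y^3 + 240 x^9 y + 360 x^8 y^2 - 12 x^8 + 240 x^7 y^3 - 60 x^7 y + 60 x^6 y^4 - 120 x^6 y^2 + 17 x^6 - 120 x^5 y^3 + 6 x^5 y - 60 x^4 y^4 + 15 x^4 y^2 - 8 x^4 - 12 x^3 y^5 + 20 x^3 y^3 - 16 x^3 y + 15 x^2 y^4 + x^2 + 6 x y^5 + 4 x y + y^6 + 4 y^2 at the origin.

A_5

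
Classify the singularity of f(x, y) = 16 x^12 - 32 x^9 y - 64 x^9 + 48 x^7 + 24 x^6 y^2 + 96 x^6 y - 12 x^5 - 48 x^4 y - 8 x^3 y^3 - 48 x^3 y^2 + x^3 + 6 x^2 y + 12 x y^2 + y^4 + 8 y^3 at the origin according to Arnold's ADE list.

The Hessian of f at 0 has rank 0. Corank 2; j^3 = (x + 2*y)^3 is a perfect cube, so E-series; the 4-jet and mu = 6 give E_6.

E_{6}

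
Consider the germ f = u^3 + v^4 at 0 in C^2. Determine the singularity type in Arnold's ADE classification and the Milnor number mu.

The Hessian of f at 0 is [[0, 0], [0, 0]] with rank 0, so corank 2. A Groebner basis of the Jacobian ideal J(f) in C{u,v} is {v^3, u^2}; counting standard monomials gives mu = 6. Corank 2; j^3 = u^3 is a perfect cube, so E-series; the 4-jet and mu = 6 give E_6.

Type E_{6}, Milnor number mu = 6.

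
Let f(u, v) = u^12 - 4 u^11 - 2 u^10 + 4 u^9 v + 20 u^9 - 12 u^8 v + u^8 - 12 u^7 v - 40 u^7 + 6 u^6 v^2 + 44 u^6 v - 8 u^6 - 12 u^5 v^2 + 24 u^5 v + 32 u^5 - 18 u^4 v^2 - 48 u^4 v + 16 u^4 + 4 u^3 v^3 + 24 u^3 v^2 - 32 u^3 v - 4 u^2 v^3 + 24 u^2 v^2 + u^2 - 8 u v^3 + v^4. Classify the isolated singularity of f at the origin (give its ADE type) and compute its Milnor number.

The Hessian of f at 0 is [[2, 0], [0, 0]] with rank 1, so corank 1. A Groebner basis of the Jacobian ideal J(f) in C{u,v} is {v^3, u}; counting standard monomials gives mu = 3. Corank 1: A-series; mu = 3 gives A_3.

Type A_3, Milnor number mu = 3.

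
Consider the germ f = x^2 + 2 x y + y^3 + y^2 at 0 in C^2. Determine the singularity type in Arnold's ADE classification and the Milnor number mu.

Type A_{2}, Milnor number mu = 2.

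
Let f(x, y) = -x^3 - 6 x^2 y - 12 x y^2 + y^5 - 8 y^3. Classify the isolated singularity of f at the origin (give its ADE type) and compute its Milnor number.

The Hessian of f at 0 has rank 0. Corank 2; j^3 = -(x + 2*y)^3 is a perfect cube, so E-series; the 5-jet and mu = 8 give E_8.

Type E_8, Milnor number mu = 8.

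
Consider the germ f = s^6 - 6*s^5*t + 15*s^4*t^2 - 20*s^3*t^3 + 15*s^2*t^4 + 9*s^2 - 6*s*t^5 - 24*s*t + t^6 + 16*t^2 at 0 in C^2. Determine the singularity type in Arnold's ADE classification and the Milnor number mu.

Type A_{5}, Milnor number mu = 5.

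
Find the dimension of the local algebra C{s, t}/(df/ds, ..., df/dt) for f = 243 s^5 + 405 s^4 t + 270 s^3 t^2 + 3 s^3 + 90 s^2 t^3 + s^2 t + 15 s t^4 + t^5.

6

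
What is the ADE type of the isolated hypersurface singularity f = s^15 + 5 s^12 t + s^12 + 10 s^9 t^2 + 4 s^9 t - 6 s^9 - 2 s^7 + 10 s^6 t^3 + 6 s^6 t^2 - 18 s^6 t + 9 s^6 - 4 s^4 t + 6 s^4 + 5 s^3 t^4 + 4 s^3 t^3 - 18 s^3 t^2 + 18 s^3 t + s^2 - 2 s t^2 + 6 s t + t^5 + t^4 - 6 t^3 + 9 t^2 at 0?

A4

The Hessian of f at 0 has rank 1. Corank 1: A-series; mu = 4 gives A_4.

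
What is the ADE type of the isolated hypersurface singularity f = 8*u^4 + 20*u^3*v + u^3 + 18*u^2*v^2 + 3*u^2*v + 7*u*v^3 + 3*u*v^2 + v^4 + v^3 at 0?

E_{7}

The Hessian of f at 0 has rank 0. Corank 2; j^3 = (u + v)^3 is a perfect cube, so E-series; the 4-jet and mu = 7 give E_7.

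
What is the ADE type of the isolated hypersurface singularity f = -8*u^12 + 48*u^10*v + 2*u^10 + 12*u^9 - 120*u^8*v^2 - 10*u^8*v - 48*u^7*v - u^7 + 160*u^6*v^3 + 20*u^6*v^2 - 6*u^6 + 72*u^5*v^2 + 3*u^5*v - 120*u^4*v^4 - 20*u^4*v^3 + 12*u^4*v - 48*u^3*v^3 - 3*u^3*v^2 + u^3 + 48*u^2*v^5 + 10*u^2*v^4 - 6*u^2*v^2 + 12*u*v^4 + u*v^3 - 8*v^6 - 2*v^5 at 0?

E_7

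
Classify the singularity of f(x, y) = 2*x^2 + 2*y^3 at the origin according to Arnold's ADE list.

A2

The Hessian of f at 0 has rank 1. Corank 1: A-series; mu = 2 gives A_2.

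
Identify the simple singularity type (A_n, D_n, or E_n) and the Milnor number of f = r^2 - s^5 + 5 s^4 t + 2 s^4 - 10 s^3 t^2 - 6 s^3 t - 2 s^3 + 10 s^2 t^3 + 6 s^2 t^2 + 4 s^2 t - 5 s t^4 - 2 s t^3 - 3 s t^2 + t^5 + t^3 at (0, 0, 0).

The Hessian of f at 0 has rank 1. Corank 2; j^3 = -(s - t)*(2*s^2 - 2*s*t + t^2) splits into three distinct lines over C (the quadratic factor has nonzero discriminant), so D_4.

Type D_{4}, Milnor number mu = 4.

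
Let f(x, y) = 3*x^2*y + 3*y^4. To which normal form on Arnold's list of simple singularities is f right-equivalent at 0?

The Hessian of f at 0 is [[0, 0], [0, 0]] with rank 0, so corank 2. A Groebner basis of the Jacobian ideal J(f) in C{x,y} is {x^3, x^2/4 + y^3, x*y}; counting standard monomials gives mu = 5. Corank 2; j^3 = 3*x^2*y has shape L^2 M (L != M), so D-series; mu = 5 gives D_5.

D_5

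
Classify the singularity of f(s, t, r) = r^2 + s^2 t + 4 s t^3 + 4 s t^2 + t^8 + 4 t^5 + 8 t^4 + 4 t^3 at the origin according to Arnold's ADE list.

D_9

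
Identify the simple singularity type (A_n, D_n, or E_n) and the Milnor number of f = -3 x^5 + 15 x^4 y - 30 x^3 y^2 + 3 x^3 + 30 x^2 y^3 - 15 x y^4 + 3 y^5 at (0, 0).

Type E_{8}, Milnor number mu = 8.

The Hessian of f at 0 is [[0, 0], [0, 0]] with rank 0, so corank 2. A Groebner basis of the Jacobian ideal J(f) in C{x,y} is {y^5, x*y^3 - y^4/4, x^2}; counting standard monomials gives mu = 8. Corank 2; j^3 = 3*x^3 is a perfect cube, so E-series; the 5-jet and mu = 8 give E_8.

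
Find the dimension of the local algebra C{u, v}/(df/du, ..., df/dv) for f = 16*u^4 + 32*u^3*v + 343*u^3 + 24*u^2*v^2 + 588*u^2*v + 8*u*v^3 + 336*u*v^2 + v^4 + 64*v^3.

6

The Hessian of f at 0 has rank 0. Corank 2; j^3 = (7*u + 4*v)^3 is a perfect cube, so E-series; the 4-jet and mu = 6 give E_6.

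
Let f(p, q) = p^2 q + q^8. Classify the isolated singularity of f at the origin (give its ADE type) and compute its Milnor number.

The Hessian of f at 0 has rank 0. Corank 2; j^3 = p^2*q has shape L^2 M (L != M), so D-series; mu = 9 gives D_9.

Type D_9, Milnor number mu = 9.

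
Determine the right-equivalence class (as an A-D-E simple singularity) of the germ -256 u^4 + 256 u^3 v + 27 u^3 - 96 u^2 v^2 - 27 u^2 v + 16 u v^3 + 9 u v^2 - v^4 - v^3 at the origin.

E6

The Hessian of f at 0 has rank 0. Corank 2; j^3 = (3*u - v)^3 is a perfect cube, so E-series; the 4-jet and mu = 6 give E_6.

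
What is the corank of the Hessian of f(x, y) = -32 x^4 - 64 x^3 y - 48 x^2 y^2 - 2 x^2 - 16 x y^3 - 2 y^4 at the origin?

1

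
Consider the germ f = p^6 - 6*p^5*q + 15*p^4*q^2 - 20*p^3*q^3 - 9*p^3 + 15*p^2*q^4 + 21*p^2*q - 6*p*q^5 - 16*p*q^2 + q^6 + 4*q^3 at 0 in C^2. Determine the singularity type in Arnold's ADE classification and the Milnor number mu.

Type D_{7}, Milnor number mu = 7.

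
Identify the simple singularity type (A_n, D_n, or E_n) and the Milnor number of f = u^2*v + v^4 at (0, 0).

Type D5, Milnor number mu = 5.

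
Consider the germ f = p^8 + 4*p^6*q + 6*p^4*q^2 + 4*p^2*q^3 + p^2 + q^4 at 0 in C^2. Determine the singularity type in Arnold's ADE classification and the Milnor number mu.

Type A_{3}, Milnor number mu = 3.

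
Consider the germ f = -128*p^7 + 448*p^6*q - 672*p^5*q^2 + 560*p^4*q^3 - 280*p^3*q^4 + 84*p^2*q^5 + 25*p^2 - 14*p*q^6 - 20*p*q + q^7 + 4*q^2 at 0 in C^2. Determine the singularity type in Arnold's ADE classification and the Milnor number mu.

Type A6, Milnor number mu = 6.

The Hessian of f at 0 has rank 1. Corank 1: A-series; mu = 6 gives A_6.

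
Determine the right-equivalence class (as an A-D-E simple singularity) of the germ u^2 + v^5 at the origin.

The Hessian of f at 0 has rank 1. Corank 1: A-series; mu = 4 gives A_4.

A4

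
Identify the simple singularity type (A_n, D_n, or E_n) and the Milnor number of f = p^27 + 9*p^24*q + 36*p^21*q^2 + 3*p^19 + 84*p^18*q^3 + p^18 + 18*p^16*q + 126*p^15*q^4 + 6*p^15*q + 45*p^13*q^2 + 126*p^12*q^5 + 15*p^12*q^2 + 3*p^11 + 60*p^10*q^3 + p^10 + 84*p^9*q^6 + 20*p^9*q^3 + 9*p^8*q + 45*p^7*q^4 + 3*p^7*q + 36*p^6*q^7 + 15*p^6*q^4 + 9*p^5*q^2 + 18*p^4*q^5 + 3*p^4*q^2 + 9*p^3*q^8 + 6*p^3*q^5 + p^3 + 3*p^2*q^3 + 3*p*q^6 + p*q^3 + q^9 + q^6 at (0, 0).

The Hessian of f at 0 has rank 0. Corank 2; j^3 = p^3 is a perfect cube, so E-series; the 4-jet and mu = 7 give E_7.

Type E7, Milnor number mu = 7.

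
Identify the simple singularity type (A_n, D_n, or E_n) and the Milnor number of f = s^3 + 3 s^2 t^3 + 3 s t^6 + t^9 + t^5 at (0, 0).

The Hessian of f at 0 has rank 0. Corank 2; j^3 = s^3 is a perfect cube, so E-series; the 5-jet and mu = 8 give E_8.

Type E_8, Milnor number mu = 8.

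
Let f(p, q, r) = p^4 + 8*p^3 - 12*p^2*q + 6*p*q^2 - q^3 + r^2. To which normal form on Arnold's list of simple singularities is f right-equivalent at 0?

The Hessian of f at 0 has rank 1. Corank 2; j^3 = (2*p - q)^3 is a perfect cube, so E-series; the 4-jet and mu = 6 give E_6.

E_{6}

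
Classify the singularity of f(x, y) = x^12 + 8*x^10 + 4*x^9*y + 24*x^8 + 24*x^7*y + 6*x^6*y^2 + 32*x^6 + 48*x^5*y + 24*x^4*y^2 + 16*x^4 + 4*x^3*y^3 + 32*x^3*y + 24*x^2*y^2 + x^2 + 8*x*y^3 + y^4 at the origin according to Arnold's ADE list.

The Hessian of f at 0 is [[2, 0], [0, 0]] with rank 1, so corank 1. A Groebner basis of the Jacobian ideal J(f) in C{x,y} is {y^3, x}; counting standard monomials gives mu = 3. Corank 1: A-series; mu = 3 gives A_3.

A_3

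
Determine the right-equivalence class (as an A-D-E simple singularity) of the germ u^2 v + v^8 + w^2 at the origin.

The Hessian of f at 0 has rank 1. Corank 2; j^3 = u^2*v has shape L^2 M (L != M), so D-series; mu = 9 gives D_9.

D_{9}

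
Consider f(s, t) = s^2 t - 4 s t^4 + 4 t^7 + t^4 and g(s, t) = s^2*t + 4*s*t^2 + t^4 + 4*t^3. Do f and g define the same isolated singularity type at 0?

The Hessian of f at 0 has rank 0. Corank 2; j^3 = s^2*t has shape L^2 M (L != M), so D-series; mu = 5 gives D_5. The Hessian of g at 0 has rank 0. Corank 2; j^3 = t*(s + 2*t)^2 has shape L^2 M (L != M), so D-series; mu = 5 gives D_5. Both have type D_5, hence right-equivalent.

Yes.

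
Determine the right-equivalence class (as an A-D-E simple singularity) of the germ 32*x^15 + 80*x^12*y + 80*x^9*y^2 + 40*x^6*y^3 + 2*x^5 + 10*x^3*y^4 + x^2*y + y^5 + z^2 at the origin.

D6

The Hessian of f at 0 is [[0, 0, 0], [0, 0, 0], [0, 0, 2]] with rank 1, so corank 2. A Groebner basis of the Jacobian ideal J(f) in C{x,y,z} is {x^2/5 + y^4, x^3, x*y, z}; counting standard monomials gives mu = 6. Corank 2; j^3 = x^2*y has shape L^2 M (L != M), so D-series; mu = 6 gives D_6.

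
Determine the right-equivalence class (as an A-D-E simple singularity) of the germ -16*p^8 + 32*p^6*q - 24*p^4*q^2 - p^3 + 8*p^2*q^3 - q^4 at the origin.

The Hessian of f at 0 has rank 0. Corank 2; j^3 = -p^3 is a perfect cube, so E-series; the 4-jet and mu = 6 give E_6.

E6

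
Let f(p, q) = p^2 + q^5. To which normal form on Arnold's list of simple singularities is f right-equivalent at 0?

The Hessian of f at 0 has rank 1. Corank 1: A-series; mu = 4 gives A_4.

A_{4}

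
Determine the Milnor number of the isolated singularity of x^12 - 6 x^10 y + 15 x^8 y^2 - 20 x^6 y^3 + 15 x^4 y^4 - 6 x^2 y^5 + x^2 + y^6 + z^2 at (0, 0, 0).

The Hessian of f at 0 has rank 2. Corank 1: A-series; mu = 5 gives A_5.

5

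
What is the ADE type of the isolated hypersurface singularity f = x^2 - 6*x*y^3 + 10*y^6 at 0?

A_{5}

The Hessian of f at 0 has rank 1. Corank 1: A-series; mu = 5 gives A_5.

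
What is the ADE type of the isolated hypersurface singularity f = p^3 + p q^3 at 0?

E_{7}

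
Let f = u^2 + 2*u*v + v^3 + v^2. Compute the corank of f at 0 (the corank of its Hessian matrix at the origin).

1

Hessian at 0 has rank 1.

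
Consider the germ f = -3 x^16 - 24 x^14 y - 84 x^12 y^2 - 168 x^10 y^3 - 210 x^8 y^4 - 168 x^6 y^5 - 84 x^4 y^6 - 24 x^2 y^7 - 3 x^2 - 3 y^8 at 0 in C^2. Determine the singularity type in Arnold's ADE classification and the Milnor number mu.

The Hessian of f at 0 is [[-6, 0], [0, 0]] with rank 1, so corank 1. A Groebner basis of the Jacobian ideal J(f) in C{x,y} is {y^7, x}; counting standard monomials gives mu = 7. Corank 1: A-series; mu = 7 gives A_7.

Type A_{7}, Milnor number mu = 7.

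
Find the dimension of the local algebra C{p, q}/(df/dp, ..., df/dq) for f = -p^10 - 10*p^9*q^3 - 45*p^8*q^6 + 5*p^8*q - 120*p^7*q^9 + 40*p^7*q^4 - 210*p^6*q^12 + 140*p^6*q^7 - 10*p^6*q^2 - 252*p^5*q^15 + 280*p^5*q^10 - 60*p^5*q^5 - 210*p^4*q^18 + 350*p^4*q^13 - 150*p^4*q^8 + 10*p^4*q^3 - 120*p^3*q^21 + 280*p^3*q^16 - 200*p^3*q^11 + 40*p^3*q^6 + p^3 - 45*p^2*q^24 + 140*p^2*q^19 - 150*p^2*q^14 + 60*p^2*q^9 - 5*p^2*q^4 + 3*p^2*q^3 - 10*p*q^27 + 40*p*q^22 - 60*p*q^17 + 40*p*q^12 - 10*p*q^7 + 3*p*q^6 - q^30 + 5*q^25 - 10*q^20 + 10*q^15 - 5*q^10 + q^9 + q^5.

8

The Hessian of f at 0 is [[0, 0], [0, 0]] with rank 0, so corank 2. A Groebner basis of the Jacobian ideal J(f) in C{p,q} is {p^2/2 + p*q^3, q^4, p^3, p^2*q}; counting standard monomials gives mu = 8. Corank 2; j^3 = p^3 is a perfect cube, so E-series; the 5-jet and mu = 8 give E_8.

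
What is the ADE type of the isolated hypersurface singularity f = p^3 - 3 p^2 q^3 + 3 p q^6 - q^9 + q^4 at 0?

The Hessian of f at 0 has rank 0. Corank 2; j^3 = p^3 is a perfect cube, so E-series; the 4-jet and mu = 6 give E_6.

E_6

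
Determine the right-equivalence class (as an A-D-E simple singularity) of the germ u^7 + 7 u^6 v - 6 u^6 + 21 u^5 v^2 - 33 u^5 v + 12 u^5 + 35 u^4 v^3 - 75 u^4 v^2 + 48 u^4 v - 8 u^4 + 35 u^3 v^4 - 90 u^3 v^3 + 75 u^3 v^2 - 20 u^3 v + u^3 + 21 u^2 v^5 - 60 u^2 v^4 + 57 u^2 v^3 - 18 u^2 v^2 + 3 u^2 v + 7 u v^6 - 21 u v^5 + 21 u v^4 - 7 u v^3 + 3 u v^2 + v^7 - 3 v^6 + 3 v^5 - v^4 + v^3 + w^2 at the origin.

E_{7}

The Hessian of f at 0 has rank 1. Corank 2; j^3 = (u + v)^3 is a perfect cube, so E-series; the 4-jet and mu = 7 give E_7.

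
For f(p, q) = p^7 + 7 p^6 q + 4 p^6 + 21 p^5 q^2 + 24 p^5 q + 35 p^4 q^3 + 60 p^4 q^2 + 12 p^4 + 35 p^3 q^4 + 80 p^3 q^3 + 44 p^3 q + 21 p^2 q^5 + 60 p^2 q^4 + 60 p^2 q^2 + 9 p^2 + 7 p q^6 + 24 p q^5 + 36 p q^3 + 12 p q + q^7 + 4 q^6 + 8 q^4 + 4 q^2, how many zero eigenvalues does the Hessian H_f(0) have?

Hessian at 0 has rank 1.

1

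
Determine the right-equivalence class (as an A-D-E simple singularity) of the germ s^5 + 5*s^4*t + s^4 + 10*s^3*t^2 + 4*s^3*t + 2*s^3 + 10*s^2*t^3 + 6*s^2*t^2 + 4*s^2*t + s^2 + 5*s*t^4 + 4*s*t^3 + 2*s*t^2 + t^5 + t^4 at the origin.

The Hessian of f at 0 has rank 1. Corank 1: A-series; mu = 4 gives A_4.

A4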